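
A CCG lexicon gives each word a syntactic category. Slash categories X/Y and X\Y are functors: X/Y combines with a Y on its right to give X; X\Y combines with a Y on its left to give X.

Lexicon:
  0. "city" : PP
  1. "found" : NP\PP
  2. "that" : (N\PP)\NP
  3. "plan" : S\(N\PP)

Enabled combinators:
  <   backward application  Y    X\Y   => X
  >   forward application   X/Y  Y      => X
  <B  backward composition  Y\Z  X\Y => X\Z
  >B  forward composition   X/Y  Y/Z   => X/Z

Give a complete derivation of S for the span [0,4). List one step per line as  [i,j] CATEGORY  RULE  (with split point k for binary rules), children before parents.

[0,4] S   <
  [0,1] "city" : PP
  [1,4] S\PP   <B
    [1,2] "found" : NP\PP
    [2,4] S\NP   <B
      [2,3] "that" : (N\PP)\NP
      [3,4] "plan" : S\(N\PP)

[0,1] PP  lex  "city"
[1,2] NP\PP  lex  "found"
[2,3] (N\PP)\NP  lex  "that"
[3,4] S\(N\PP)  lex  "plan"
[2,4] S\NP  <B  k=3
[1,4] S\PP  <B  k=2
[0,4] S  <  k=1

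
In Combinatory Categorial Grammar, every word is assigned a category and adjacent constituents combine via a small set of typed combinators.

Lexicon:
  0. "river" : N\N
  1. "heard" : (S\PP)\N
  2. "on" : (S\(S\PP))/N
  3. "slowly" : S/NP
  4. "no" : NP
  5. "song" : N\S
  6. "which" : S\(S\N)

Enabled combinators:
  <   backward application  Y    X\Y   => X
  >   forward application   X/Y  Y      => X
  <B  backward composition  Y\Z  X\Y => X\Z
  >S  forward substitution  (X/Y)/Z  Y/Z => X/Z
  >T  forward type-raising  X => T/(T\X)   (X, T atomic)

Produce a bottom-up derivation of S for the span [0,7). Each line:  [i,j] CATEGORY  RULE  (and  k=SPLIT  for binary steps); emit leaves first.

[0,7] S   <
  [0,6] S\N   <B
    [0,1] "river" : N\N
    [1,6] S\N   <B
      [1,2] "heard" : (S\PP)\N
      [2,6] S\(S\PP)   >
        [2,3] "on" : (S\(S\PP))/N
        [3,6] N   <
          [3,5] S   >
            [3,4] "slowly" : S/NP
            [4,5] "no" : NP
          [5,6] "song" : N\S
  [6,7] "which" : S\(S\N)

[0,1] N\N  lex  "river"
[1,2] (S\PP)\N  lex  "heard"
[2,3] (S\(S\PP))/N  lex  "on"
[3,4] S/NP  lex  "slowly"
[4,5] NP  lex  "no"
[3,5] S  >  k=4
[5,6] N\S  lex  "song"
[3,6] N  <  k=5
[2,6] S\(S\PP)  >  k=3
[1,6] S\N  <B  k=2
[0,6] S\N  <B  k=1
[6,7] S\(S\N)  lex  "which"
[0,7] S  <  k=6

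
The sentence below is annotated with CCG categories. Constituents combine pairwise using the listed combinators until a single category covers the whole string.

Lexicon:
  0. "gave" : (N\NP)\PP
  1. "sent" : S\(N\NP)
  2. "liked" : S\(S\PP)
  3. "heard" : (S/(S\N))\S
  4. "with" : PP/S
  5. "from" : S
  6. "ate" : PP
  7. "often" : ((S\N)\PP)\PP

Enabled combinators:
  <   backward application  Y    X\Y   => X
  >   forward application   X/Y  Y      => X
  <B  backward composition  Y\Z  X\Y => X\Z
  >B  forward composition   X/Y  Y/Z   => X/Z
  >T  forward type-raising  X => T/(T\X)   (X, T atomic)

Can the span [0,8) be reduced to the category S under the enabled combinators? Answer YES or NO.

YES

[0,8] S   >
  [0,4] S/(S\N)   <
    [0,3] S   <
      [0,2] S\PP   <B
        [0,1] "gave" : (N\NP)\PP
        [1,2] "sent" : S\(N\NP)
      [2,3] "liked" : S\(S\PP)
    [3,4] "heard" : (S/(S\N))\S
  [4,8] S\N   <
    [4,6] PP   >
      [4,5] "with" : PP/S
      [5,6] "from" : S
    [6,8] (S\N)\PP   <
      [6,7] "ate" : PP
      [7,8] "often" : ((S\N)\PP)\PP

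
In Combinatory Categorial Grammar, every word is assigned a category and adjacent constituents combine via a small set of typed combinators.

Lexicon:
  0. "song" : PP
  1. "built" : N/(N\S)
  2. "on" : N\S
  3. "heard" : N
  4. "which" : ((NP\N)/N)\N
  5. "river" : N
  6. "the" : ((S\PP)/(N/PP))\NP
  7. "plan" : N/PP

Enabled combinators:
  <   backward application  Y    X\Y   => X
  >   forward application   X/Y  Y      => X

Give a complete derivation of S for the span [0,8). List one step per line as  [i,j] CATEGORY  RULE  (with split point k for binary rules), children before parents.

[0,1] PP  lex  "song"
[1,2] N/(N\S)  lex  "built"
[2,3] N\S  lex  "on"
[1,3] N  >  k=2
[3,4] N  lex  "heard"
[4,5] ((NP\N)/N)\N  lex  "which"
[3,5] (NP\N)/N  <  k=4
[5,6] N  lex  "river"
[3,6] NP\N  >  k=5
[1,6] NP  <  k=3
[6,7] ((S\PP)/(N/PP))\NP  lex  "the"
[1,7] (S\PP)/(N/PP)  <  k=6
[7,8] N/PP  lex  "plan"
[1,8] S\PP  >  k=7
[0,8] S  <  k=1

[0,8] S   <
  [0,1] "song" : PP
  [1,8] S\PP   >
    [1,7] (S\PP)/(N/PP)   <
      [1,6] NP   <
        [1,3] N   >
          [1,2] "built" : N/(N\S)
          [2,3] "on" : N\S
        [3,6] NP\N   >
          [3,5] (NP\N)/N   <
            [3,4] "heard" : N
            [4,5] "which" : ((NP\N)/N)\N
          [5,6] "river" : N
      [6,7] "the" : ((S\PP)/(N/PP))\NP
    [7,8] "plan" : N/PP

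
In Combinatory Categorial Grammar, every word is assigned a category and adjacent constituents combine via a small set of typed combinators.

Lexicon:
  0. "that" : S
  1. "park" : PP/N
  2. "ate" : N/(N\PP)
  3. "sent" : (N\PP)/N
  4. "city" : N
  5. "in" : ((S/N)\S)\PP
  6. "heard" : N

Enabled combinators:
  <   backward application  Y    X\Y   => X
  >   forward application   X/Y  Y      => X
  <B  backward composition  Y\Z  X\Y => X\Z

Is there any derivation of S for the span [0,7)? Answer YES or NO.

YES

[0,7] S   >
  [0,6] S/N   <
    [0,1] "that" : S
    [1,6] (S/N)\S   <
      [1,5] PP   >
        [1,2] "park" : PP/N
        [2,5] N   >
          [2,3] "ate" : N/(N\PP)
          [3,5] N\PP   >
            [3,4] "sent" : (N\PP)/N
            [4,5] "city" : N
      [5,6] "in" : ((S/N)\S)\PP
  [6,7] "heard" : N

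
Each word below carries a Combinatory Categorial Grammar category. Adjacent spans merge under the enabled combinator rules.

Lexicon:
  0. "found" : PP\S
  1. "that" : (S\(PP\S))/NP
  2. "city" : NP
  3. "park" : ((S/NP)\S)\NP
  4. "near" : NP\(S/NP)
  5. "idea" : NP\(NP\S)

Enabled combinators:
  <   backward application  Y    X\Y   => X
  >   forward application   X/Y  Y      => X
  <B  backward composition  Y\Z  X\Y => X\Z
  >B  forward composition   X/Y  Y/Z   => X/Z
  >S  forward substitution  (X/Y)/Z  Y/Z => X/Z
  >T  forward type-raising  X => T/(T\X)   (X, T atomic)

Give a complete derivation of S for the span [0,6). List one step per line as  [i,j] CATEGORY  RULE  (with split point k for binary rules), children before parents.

[0,1] PP\S  lex  "found"
[1,2] (S\(PP\S))/NP  lex  "that"
[2,3] NP  lex  "city"
[3,4] ((S/NP)\S)\NP  lex  "park"
[2,4] (S/NP)\S  <  k=3
[4,5] NP\(S/NP)  lex  "near"
[2,5] NP\S  <B  k=4
[5,6] NP\(NP\S)  lex  "idea"
[2,6] NP  <  k=5
[1,6] S\(PP\S)  >  k=2
[0,6] S  <  k=1

[0,6] S   <
  [0,1] "found" : PP\S
  [1,6] S\(PP\S)   >
    [1,2] "that" : (S\(PP\S))/NP
    [2,6] NP   <
      [2,5] NP\S   <B
        [2,4] (S/NP)\S   <
          [2,3] "city" : NP
          [3,4] "park" : ((S/NP)\S)\NP
        [4,5] "near" : NP\(S/NP)
      [5,6] "idea" : NP\(NP\S)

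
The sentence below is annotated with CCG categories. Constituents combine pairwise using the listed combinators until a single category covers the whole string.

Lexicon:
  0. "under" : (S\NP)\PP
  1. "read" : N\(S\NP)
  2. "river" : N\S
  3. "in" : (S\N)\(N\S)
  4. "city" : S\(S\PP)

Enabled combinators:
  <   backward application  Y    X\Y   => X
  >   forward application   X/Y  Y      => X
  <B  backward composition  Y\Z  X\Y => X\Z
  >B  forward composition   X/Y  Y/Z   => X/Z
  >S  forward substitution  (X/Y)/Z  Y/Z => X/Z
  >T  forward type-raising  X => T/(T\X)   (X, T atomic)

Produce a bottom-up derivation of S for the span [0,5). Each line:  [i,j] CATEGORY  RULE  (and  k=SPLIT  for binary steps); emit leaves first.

[0,1] (S\NP)\PP  lex  "under"
[1,2] N\(S\NP)  lex  "read"
[0,2] N\PP  <B  k=1
[2,3] N\S  lex  "river"
[3,4] (S\N)\(N\S)  lex  "in"
[2,4] S\N  <  k=3
[0,4] S\PP  <B  k=2
[4,5] S\(S\PP)  lex  "city"
[0,5] S  <  k=4

[0,5] S   <
  [0,4] S\PP   <B
    [0,2] N\PP   <B
      [0,1] "under" : (S\NP)\PP
      [1,2] "read" : N\(S\NP)
    [2,4] S\N   <
      [2,3] "river" : N\S
      [3,4] "in" : (S\N)\(N\S)
  [4,5] "city" : S\(S\PP)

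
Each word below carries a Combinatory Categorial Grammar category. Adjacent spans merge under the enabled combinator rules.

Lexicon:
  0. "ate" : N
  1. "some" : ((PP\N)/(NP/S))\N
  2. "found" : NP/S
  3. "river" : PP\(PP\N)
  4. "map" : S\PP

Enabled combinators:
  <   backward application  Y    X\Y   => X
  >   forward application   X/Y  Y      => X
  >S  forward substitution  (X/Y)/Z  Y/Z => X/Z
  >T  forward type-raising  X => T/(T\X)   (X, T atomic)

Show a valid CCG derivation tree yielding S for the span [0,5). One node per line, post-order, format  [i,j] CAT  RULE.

[0,5] S   <
  [0,4] PP   <
    [0,3] PP\N   >
      [0,2] (PP\N)/(NP/S)   <
        [0,1] "ate" : N
        [1,2] "some" : ((PP\N)/(NP/S))\N
      [2,3] "found" : NP/S
    [3,4] "river" : PP\(PP\N)
  [4,5] "map" : S\PP

[0,1] N  lex  "ate"
[1,2] ((PP\N)/(NP/S))\N  lex  "some"
[0,2] (PP\N)/(NP/S)  <  k=1
[2,3] NP/S  lex  "found"
[0,3] PP\N  >  k=2
[3,4] PP\(PP\N)  lex  "river"
[0,4] PP  <  k=3
[4,5] S\PP  lex  "map"
[0,5] S  <  k=4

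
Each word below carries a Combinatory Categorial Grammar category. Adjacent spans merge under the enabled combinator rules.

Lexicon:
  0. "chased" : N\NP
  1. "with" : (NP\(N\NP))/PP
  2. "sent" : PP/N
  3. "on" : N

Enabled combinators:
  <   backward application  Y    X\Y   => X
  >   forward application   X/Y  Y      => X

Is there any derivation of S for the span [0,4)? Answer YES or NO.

NO

N\NP (NP\(N\NP))/PP PP/N N
CKY chart[0,4] = {NP}; S ∉ chart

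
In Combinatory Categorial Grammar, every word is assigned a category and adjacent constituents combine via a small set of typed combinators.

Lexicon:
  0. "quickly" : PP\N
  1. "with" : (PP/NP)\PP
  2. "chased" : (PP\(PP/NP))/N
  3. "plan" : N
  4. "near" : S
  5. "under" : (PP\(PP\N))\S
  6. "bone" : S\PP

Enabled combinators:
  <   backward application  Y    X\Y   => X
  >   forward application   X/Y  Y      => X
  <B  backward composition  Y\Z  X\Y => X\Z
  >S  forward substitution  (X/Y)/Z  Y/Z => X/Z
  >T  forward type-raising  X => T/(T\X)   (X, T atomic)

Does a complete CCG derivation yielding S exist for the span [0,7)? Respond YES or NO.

[0,7] S   <
  [0,6] PP   <
    [0,4] PP\N   <B
      [0,1] "quickly" : PP\N
      [1,4] PP\PP   <B
        [1,2] "with" : (PP/NP)\PP
        [2,4] PP\(PP/NP)   >
          [2,3] "chased" : (PP\(PP/NP))/N
          [3,4] "plan" : N
    [4,6] PP\(PP\N)   <
      [4,5] "near" : S
      [5,6] "under" : (PP\(PP\N))\S
  [6,7] "bone" : S\PP

YES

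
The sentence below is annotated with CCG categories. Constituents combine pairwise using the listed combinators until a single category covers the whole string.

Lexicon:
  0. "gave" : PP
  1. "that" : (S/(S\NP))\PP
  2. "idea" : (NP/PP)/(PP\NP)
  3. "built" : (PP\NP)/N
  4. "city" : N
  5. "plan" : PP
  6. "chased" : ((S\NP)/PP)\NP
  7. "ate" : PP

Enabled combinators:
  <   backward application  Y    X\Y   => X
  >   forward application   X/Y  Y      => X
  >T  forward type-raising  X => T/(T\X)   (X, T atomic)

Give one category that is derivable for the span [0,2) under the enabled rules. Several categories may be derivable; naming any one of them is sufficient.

S/(S\NP)

[0,8] S   >
  [0,2] S/(S\NP)   <
    [0,1] "gave" : PP
    [1,2] "that" : (S/(S\NP))\PP
  [2,8] S\NP   >
    [2,7] (S\NP)/PP   <
      [2,6] NP   >
        [2,5] NP/PP   >
          [2,3] "idea" : (NP/PP)/(PP\NP)
          [3,5] PP\NP   >
            [3,4] "built" : (PP\NP)/N
            [4,5] "city" : N
        [5,6] "plan" : PP
      [6,7] "chased" : ((S\NP)/PP)\NP
    [7,8] "ate" : PP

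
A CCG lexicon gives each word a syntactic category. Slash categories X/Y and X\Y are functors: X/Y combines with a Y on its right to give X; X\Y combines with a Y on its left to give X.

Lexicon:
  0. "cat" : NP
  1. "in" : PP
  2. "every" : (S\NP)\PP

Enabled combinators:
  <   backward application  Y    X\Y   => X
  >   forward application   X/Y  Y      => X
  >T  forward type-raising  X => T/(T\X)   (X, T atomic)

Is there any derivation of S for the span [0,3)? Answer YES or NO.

[0,3] S   >
  [0,1] S/(S\NP)   >T
    [0,1] "cat" : NP
  [1,3] S\NP   <
    [1,2] "in" : PP
    [2,3] "every" : (S\NP)\PP

YES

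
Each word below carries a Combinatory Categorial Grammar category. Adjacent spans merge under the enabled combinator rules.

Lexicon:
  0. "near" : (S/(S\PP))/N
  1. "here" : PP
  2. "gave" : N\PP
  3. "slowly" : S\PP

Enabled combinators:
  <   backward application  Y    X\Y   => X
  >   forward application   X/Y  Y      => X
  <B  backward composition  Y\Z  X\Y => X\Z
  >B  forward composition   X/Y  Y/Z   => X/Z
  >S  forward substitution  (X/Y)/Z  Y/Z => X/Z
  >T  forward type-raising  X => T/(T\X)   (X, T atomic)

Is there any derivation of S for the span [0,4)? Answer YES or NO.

[0,4] S   >
  [0,3] S/(S\PP)   >
    [0,1] "near" : (S/(S\PP))/N
    [1,3] N   <
      [1,2] "here" : PP
      [2,3] "gave" : N\PP
  [3,4] "slowly" : S\PP

YES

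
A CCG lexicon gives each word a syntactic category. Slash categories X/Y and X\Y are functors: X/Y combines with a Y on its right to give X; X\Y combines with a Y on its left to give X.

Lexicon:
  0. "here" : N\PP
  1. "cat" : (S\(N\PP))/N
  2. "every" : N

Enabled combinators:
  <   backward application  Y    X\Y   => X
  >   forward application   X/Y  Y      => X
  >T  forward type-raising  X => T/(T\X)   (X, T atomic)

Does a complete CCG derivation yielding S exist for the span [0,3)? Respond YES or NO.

[0,3] S   <
  [0,1] "here" : N\PP
  [1,3] S\(N\PP)   >
    [1,2] "cat" : (S\(N\PP))/N
    [2,3] "every" : N

YES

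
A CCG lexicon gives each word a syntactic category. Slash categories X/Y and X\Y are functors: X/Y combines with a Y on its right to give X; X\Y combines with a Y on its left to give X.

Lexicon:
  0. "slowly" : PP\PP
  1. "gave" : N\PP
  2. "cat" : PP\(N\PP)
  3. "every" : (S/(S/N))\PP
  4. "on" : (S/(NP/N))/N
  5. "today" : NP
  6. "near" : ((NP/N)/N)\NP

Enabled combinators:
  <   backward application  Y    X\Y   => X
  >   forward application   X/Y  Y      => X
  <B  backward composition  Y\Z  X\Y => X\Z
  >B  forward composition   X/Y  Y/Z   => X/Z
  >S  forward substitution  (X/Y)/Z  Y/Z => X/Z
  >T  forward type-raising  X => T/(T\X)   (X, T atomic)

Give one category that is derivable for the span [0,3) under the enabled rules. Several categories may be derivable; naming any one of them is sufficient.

[0,7] S   >
  [0,4] S/(S/N)   <
    [0,3] PP   <
      [0,2] N\PP   <B
        [0,1] "slowly" : PP\PP
        [1,2] "gave" : N\PP
      [2,3] "cat" : PP\(N\PP)
    [3,4] "every" : (S/(S/N))\PP
  [4,7] S/N   >S
    [4,5] "on" : (S/(NP/N))/N
    [5,7] (NP/N)/N   <
      [5,6] "today" : NP
      [6,7] "near" : ((NP/N)/N)\NP

PP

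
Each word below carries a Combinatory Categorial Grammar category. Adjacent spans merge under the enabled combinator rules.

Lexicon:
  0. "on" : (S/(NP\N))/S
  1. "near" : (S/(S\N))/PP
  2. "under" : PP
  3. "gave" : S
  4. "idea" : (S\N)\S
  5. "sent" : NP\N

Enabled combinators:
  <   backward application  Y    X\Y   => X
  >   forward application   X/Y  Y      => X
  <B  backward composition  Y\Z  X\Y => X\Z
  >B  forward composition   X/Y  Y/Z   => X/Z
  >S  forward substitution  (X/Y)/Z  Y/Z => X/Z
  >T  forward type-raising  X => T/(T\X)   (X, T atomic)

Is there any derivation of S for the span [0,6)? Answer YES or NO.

[0,6] S   >
  [0,5] S/(NP\N)   >
    [0,1] "on" : (S/(NP\N))/S
    [1,5] S   >
      [1,3] S/(S\N)   >
        [1,2] "near" : (S/(S\N))/PP
        [2,3] "under" : PP
      [3,5] S\N   <
        [3,4] "gave" : S
        [4,5] "idea" : (S\N)\S
  [5,6] "sent" : NP\N

YES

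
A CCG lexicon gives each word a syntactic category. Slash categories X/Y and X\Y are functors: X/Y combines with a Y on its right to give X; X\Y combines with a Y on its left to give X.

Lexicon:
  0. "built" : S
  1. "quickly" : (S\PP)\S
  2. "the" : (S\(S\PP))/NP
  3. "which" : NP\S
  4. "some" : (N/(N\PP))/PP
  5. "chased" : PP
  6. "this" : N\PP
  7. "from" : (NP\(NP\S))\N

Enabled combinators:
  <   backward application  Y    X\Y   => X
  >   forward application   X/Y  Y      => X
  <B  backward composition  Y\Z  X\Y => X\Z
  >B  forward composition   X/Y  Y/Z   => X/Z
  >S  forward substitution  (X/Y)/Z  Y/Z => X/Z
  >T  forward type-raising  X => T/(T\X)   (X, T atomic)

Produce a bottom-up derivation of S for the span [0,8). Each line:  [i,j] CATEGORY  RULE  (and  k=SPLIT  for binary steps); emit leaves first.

[0,8] S   <
  [0,2] S\PP   <
    [0,1] "built" : S
    [1,2] "quickly" : (S\PP)\S
  [2,8] S\(S\PP)   >
    [2,3] "the" : (S\(S\PP))/NP
    [3,8] NP   <
      [3,4] "which" : NP\S
      [4,8] NP\(NP\S)   <
        [4,7] N   >
          [4,6] N/(N\PP)   >
            [4,5] "some" : (N/(N\PP))/PP
            [5,6] "chased" : PP
          [6,7] "this" : N\PP
        [7,8] "from" : (NP\(NP\S))\N

[0,1] S  lex  "built"
[1,2] (S\PP)\S  lex  "quickly"
[0,2] S\PP  <  k=1
[2,3] (S\(S\PP))/NP  lex  "the"
[3,4] NP\S  lex  "which"
[4,5] (N/(N\PP))/PP  lex  "some"
[5,6] PP  lex  "chased"
[4,6] N/(N\PP)  >  k=5
[6,7] N\PP  lex  "this"
[4,7] N  >  k=6
[7,8] (NP\(NP\S))\N  lex  "from"
[4,8] NP\(NP\S)  <  k=7
[3,8] NP  <  k=4
[2,8] S\(S\PP)  >  k=3
[0,8] S  <  k=2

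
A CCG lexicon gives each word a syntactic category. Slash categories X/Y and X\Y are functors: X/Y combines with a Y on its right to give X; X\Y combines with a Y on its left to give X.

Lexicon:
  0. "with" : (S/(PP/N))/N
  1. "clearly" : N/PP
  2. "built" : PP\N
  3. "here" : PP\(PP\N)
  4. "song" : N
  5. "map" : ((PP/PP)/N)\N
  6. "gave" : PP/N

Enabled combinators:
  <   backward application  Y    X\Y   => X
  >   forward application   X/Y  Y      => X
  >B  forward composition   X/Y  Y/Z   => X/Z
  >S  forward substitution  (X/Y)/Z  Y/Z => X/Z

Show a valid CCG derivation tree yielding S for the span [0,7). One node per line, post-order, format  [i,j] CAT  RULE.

[0,7] S   >
  [0,4] S/(PP/N)   >
    [0,1] "with" : (S/(PP/N))/N
    [1,4] N   >
      [1,2] "clearly" : N/PP
      [2,4] PP   <
        [2,3] "built" : PP\N
        [3,4] "here" : PP\(PP\N)
  [4,7] PP/N   >S
    [4,6] (PP/PP)/N   <
      [4,5] "song" : N
      [5,6] "map" : ((PP/PP)/N)\N
    [6,7] "gave" : PP/N

[0,1] (S/(PP/N))/N  lex  "with"
[1,2] N/PP  lex  "clearly"
[2,3] PP\N  lex  "built"
[3,4] PP\(PP\N)  lex  "here"
[2,4] PP  <  k=3
[1,4] N  >  k=2
[0,4] S/(PP/N)  >  k=1
[4,5] N  lex  "song"
[5,6] ((PP/PP)/N)\N  lex  "map"
[4,6] (PP/PP)/N  <  k=5
[6,7] PP/N  lex  "gave"
[4,7] PP/N  >S  k=6
[0,7] S  >  k=4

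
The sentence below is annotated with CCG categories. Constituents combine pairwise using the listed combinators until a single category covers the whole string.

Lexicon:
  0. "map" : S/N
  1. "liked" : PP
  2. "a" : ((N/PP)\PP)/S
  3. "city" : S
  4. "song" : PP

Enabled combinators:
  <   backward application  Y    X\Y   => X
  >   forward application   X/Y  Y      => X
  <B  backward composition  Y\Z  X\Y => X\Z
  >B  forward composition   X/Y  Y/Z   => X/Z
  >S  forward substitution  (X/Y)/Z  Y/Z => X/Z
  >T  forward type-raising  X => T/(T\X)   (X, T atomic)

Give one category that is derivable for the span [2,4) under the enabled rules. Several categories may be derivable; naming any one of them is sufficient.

[0,5] S   >
  [0,4] S/PP   >B
    [0,1] "map" : S/N
    [1,4] N/PP   <
      [1,2] "liked" : PP
      [2,4] (N/PP)\PP   >
        [2,3] "a" : ((N/PP)\PP)/S
        [3,4] "city" : S
  [4,5] "song" : PP

(N/PP)\PP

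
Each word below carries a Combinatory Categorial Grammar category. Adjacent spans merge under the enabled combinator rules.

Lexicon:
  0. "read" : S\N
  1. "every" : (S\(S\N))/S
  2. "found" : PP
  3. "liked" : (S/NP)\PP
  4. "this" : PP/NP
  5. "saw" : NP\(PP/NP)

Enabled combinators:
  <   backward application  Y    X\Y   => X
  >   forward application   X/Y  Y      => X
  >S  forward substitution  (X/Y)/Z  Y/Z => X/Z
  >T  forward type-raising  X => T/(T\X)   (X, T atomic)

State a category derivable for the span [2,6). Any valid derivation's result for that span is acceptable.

S

[0,6] S   <
  [0,1] "read" : S\N
  [1,6] S\(S\N)   >
    [1,2] "every" : (S\(S\N))/S
    [2,6] S   >
      [2,4] S/NP   <
        [2,3] "found" : PP
        [3,4] "liked" : (S/NP)\PP
      [4,6] NP   <
        [4,5] "this" : PP/NP
        [5,6] "saw" : NP\(PP/NP)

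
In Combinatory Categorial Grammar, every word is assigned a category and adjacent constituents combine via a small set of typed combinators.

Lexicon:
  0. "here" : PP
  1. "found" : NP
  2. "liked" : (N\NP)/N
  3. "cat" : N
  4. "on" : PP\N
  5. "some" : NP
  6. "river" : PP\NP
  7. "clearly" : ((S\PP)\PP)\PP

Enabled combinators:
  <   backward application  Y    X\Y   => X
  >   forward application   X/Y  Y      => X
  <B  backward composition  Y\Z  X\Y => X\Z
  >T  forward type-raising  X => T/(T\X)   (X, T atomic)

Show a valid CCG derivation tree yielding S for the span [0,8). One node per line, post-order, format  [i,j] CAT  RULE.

[0,8] S   >
  [0,1] S/(S\PP)   >T
    [0,1] "here" : PP
  [1,8] S\PP   <
    [1,5] PP   <
      [1,4] N   <
        [1,2] "found" : NP
        [2,4] N\NP   >
          [2,3] "liked" : (N\NP)/N
          [3,4] "cat" : N
      [4,5] "on" : PP\N
    [5,8] (S\PP)\PP   <
      [5,7] PP   <
        [5,6] "some" : NP
        [6,7] "river" : PP\NP
      [7,8] "clearly" : ((S\PP)\PP)\PP

[0,1] PP  lex  "here"
[0,1] S/(S\PP)  >T
[1,2] NP  lex  "found"
[2,3] (N\NP)/N  lex  "liked"
[3,4] N  lex  "cat"
[2,4] N\NP  >  k=3
[1,4] N  <  k=2
[4,5] PP\N  lex  "on"
[1,5] PP  <  k=4
[5,6] NP  lex  "some"
[6,7] PP\NP  lex  "river"
[5,7] PP  <  k=6
[7,8] ((S\PP)\PP)\PP  lex  "clearly"
[5,8] (S\PP)\PP  <  k=7
[1,8] S\PP  <  k=5
[0,8] S  >  k=1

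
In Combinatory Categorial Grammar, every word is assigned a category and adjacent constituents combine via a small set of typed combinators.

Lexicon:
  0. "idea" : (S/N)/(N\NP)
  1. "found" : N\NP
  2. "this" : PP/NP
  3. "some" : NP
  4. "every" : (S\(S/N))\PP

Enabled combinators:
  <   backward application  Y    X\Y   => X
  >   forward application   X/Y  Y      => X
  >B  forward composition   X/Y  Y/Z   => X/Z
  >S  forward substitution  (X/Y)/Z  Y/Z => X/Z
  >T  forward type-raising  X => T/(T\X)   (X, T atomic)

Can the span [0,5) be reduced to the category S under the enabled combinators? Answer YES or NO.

[0,5] S   <
  [0,2] S/N   >
    [0,1] "idea" : (S/N)/(N\NP)
    [1,2] "found" : N\NP
  [2,5] S\(S/N)   <
    [2,4] PP   >
      [2,3] "this" : PP/NP
      [3,4] "some" : NP
    [4,5] "every" : (S\(S/N))\PP

YES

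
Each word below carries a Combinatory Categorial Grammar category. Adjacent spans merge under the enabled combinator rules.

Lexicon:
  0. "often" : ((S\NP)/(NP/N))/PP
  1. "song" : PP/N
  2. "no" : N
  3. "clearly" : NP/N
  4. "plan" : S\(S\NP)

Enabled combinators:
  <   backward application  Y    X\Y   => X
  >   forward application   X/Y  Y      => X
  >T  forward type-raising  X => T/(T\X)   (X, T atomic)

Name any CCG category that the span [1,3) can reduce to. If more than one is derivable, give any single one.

[0,5] S   <
  [0,4] S\NP   >
    [0,3] (S\NP)/(NP/N)   >
      [0,1] "often" : ((S\NP)/(NP/N))/PP
      [1,3] PP   >
        [1,2] "song" : PP/N
        [2,3] "no" : N
    [3,4] "clearly" : NP/N
  [4,5] "plan" : S\(S\NP)

PP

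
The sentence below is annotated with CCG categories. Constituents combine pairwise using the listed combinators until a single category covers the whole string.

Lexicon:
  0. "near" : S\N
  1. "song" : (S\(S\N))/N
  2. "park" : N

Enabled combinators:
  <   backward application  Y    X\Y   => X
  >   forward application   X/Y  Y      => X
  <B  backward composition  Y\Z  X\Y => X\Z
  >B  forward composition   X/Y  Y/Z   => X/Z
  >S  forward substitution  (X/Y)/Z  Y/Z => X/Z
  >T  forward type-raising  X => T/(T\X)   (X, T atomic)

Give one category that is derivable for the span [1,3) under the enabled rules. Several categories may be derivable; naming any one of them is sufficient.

[0,3] S   <
  [0,1] "near" : S\N
  [1,3] S\(S\N)   >
    [1,2] "song" : (S\(S\N))/N
    [2,3] "park" : N

S\(S\N)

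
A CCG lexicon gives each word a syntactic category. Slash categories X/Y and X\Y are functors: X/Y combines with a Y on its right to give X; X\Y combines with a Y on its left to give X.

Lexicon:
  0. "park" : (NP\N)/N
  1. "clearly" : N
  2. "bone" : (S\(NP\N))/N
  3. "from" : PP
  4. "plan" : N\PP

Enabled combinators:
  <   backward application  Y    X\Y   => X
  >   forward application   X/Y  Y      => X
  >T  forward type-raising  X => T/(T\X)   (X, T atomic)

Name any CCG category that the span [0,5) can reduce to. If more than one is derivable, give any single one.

[0,5] S   <
  [0,2] NP\N   >
    [0,1] "park" : (NP\N)/N
    [1,2] "clearly" : N
  [2,5] S\(NP\N)   >
    [2,3] "bone" : (S\(NP\N))/N
    [3,5] N   <
      [3,4] "from" : PP
      [4,5] "plan" : N\PP

S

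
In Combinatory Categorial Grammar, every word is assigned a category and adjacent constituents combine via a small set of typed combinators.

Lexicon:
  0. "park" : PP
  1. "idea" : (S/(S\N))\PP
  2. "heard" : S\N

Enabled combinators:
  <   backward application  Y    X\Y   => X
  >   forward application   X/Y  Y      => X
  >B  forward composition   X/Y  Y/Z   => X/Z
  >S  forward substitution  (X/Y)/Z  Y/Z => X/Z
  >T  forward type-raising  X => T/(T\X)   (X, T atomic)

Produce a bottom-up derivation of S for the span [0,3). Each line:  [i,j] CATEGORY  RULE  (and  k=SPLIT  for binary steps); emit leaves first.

[0,3] S   >
  [0,2] S/(S\N)   <
    [0,1] "park" : PP
    [1,2] "idea" : (S/(S\N))\PP
  [2,3] "heard" : S\N

[0,1] PP  lex  "park"
[1,2] (S/(S\N))\PP  lex  "idea"
[0,2] S/(S\N)  <  k=1
[2,3] S\N  lex  "heard"
[0,3] S  >  k=2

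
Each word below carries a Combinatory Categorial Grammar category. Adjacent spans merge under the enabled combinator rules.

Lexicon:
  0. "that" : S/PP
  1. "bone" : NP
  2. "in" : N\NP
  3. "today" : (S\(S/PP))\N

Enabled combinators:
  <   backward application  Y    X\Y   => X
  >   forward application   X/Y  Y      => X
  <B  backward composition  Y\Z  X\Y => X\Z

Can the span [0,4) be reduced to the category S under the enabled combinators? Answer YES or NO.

[0,4] S   <
  [0,1] "that" : S/PP
  [1,4] S\(S/PP)   <
    [1,3] N   <
      [1,2] "bone" : NP
      [2,3] "in" : N\NP
    [3,4] "today" : (S\(S/PP))\N

YES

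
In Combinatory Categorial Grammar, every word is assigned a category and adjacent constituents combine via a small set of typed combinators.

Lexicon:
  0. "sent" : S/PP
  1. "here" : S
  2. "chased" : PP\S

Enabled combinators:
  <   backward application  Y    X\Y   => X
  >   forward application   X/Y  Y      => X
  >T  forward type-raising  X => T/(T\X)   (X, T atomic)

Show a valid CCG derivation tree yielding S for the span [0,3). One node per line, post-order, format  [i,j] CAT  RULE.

[0,1] S/PP  lex  "sent"
[1,2] S  lex  "here"
[1,2] PP/(PP\S)  >T
[2,3] PP\S  lex  "chased"
[1,3] PP  >  k=2
[0,3] S  >  k=1

[0,3] S   >
  [0,1] "sent" : S/PP
  [1,3] PP   >
    [1,2] PP/(PP\S)   >T
      [1,2] "here" : S
    [2,3] "chased" : PP\S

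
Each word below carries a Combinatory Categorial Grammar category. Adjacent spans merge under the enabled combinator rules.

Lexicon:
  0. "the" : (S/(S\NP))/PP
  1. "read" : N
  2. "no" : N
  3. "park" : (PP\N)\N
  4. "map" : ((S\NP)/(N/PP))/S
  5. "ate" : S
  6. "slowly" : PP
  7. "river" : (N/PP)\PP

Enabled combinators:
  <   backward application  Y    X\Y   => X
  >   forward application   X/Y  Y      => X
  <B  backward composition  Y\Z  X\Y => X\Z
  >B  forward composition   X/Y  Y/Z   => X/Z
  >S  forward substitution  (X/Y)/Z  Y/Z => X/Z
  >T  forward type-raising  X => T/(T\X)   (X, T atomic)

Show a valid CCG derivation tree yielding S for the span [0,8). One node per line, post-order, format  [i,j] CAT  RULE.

[0,1] (S/(S\NP))/PP  lex  "the"
[1,2] N  lex  "read"
[2,3] N  lex  "no"
[3,4] (PP\N)\N  lex  "park"
[2,4] PP\N  <  k=3
[1,4] PP  <  k=2
[0,4] S/(S\NP)  >  k=1
[4,5] ((S\NP)/(N/PP))/S  lex  "map"
[5,6] S  lex  "ate"
[4,6] (S\NP)/(N/PP)  >  k=5
[6,7] PP  lex  "slowly"
[7,8] (N/PP)\PP  lex  "river"
[6,8] N/PP  <  k=7
[4,8] S\NP  >  k=6
[0,8] S  >  k=4

[0,8] S   >
  [0,4] S/(S\NP)   >
    [0,1] "the" : (S/(S\NP))/PP
    [1,4] PP   <
      [1,2] "read" : N
      [2,4] PP\N   <
        [2,3] "no" : N
        [3,4] "park" : (PP\N)\N
  [4,8] S\NP   >
    [4,6] (S\NP)/(N/PP)   >
      [4,5] "map" : ((S\NP)/(N/PP))/S
      [5,6] "ate" : S
    [6,8] N/PP   <
      [6,7] "slowly" : PP
      [7,8] "river" : (N/PP)\PP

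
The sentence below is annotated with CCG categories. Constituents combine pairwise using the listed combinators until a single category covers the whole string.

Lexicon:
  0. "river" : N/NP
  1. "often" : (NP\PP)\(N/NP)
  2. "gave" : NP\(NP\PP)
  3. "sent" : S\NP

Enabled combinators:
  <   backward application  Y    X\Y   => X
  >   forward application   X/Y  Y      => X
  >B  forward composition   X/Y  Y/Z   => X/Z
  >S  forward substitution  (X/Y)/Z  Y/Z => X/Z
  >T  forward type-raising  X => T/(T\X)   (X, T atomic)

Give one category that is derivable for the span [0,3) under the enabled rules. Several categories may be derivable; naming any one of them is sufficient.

NP

[0,4] S   <
  [0,3] NP   <
    [0,2] NP\PP   <
      [0,1] "river" : N/NP
      [1,2] "often" : (NP\PP)\(N/NP)
    [2,3] "gave" : NP\(NP\PP)
  [3,4] "sent" : S\NP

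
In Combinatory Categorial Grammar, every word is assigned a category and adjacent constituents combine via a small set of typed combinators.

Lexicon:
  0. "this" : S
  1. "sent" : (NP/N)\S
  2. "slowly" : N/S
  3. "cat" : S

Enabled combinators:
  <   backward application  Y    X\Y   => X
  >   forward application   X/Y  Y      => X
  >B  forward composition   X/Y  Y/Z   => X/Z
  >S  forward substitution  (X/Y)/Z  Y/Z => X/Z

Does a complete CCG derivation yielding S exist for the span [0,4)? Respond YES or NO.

S (NP/N)\S N/S S
CKY chart[0,4] = {NP}; S ∉ chart

NO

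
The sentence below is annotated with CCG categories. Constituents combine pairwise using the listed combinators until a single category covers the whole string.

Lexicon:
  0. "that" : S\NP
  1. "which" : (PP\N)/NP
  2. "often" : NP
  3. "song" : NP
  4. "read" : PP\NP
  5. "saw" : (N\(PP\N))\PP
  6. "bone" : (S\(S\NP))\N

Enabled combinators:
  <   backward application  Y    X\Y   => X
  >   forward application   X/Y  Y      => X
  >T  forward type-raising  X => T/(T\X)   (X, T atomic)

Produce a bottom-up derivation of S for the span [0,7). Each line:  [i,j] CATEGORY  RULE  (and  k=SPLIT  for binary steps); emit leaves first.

[0,1] S\NP  lex  "that"
[1,2] (PP\N)/NP  lex  "which"
[2,3] NP  lex  "often"
[1,3] PP\N  >  k=2
[3,4] NP  lex  "song"
[4,5] PP\NP  lex  "read"
[3,5] PP  <  k=4
[5,6] (N\(PP\N))\PP  lex  "saw"
[3,6] N\(PP\N)  <  k=5
[1,6] N  <  k=3
[6,7] (S\(S\NP))\N  lex  "bone"
[1,7] S\(S\NP)  <  k=6
[0,7] S  <  k=1

[0,7] S   <
  [0,1] "that" : S\NP
  [1,7] S\(S\NP)   <
    [1,6] N   <
      [1,3] PP\N   >
        [1,2] "which" : (PP\N)/NP
        [2,3] "often" : NP
      [3,6] N\(PP\N)   <
        [3,5] PP   <
          [3,4] "song" : NP
          [4,5] "read" : PP\NP
        [5,6] "saw" : (N\(PP\N))\PP
    [6,7] "bone" : (S\(S\NP))\N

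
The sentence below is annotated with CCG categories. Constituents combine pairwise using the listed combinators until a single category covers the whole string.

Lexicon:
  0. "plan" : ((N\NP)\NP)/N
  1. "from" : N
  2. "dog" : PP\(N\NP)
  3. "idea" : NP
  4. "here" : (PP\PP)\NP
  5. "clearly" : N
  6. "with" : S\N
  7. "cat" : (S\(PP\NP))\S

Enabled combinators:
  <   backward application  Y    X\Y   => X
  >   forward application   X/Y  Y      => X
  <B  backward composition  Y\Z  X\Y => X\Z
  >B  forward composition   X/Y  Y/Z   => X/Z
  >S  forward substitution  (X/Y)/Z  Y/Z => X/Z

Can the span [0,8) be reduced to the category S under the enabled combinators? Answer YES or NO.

YES

[0,8] S   <
  [0,5] PP\NP   <B
    [0,3] PP\NP   <B
      [0,2] (N\NP)\NP   >
        [0,1] "plan" : ((N\NP)\NP)/N
        [1,2] "from" : N
      [2,3] "dog" : PP\(N\NP)
    [3,5] PP\PP   <
      [3,4] "idea" : NP
      [4,5] "here" : (PP\PP)\NP
  [5,8] S\(PP\NP)   <
    [5,7] S   <
      [5,6] "clearly" : N
      [6,7] "with" : S\N
    [7,8] "cat" : (S\(PP\NP))\S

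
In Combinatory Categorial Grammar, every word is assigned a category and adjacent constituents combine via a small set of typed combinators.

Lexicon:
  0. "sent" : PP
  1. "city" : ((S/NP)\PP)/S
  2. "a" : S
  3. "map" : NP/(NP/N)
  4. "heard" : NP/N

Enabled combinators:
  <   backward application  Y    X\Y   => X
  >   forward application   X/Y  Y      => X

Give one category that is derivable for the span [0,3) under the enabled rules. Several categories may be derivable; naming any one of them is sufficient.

[0,5] S   >
  [0,3] S/NP   <
    [0,1] "sent" : PP
    [1,3] (S/NP)\PP   >
      [1,2] "city" : ((S/NP)\PP)/S
      [2,3] "a" : S
  [3,5] NP   >
    [3,4] "map" : NP/(NP/N)
    [4,5] "heard" : NP/N

S/NP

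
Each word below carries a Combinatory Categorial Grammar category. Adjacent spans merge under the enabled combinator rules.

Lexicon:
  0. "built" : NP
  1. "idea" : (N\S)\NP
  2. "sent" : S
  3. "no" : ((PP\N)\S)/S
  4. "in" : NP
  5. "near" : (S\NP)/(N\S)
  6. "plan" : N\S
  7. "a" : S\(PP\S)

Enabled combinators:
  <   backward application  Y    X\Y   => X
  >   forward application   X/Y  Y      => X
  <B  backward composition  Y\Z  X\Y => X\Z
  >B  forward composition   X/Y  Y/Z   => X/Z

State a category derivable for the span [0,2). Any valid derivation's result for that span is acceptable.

[0,8] S   <
  [0,7] PP\S   <B
    [0,2] N\S   <
      [0,1] "built" : NP
      [1,2] "idea" : (N\S)\NP
    [2,7] PP\N   <
      [2,3] "sent" : S
      [3,7] (PP\N)\S   >
        [3,4] "no" : ((PP\N)\S)/S
        [4,7] S   <
          [4,5] "in" : NP
          [5,7] S\NP   >
            [5,6] "near" : (S\NP)/(N\S)
            [6,7] "plan" : N\S
  [7,8] "a" : S\(PP\S)

N\S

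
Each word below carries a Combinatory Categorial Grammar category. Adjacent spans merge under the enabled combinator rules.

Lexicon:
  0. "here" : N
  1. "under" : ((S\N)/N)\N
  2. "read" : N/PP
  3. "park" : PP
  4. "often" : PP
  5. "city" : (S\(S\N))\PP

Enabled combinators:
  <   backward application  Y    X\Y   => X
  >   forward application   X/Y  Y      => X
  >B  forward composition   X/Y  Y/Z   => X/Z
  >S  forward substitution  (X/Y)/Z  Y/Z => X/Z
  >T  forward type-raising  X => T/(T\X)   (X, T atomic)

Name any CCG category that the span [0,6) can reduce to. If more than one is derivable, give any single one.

[0,6] S   <
  [0,4] S\N   >
    [0,2] (S\N)/N   <
      [0,1] "here" : N
      [1,2] "under" : ((S\N)/N)\N
    [2,4] N   >
      [2,3] "read" : N/PP
      [3,4] "park" : PP
  [4,6] S\(S\N)   <
    [4,5] "often" : PP
    [5,6] "city" : (S\(S\N))\PP

S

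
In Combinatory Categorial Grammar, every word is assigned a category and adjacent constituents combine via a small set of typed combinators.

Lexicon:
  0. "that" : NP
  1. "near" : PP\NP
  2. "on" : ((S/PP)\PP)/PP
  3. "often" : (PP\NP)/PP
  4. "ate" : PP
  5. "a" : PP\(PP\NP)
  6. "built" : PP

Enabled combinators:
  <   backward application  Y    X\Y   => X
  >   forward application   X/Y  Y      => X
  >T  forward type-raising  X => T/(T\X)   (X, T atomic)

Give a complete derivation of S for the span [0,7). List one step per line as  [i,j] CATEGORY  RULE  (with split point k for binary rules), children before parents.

[0,7] S   >
  [0,6] S/PP   <
    [0,2] PP   >
      [0,1] PP/(PP\NP)   >T
        [0,1] "that" : NP
      [1,2] "near" : PP\NP
    [2,6] (S/PP)\PP   >
      [2,3] "on" : ((S/PP)\PP)/PP
      [3,6] PP   <
        [3,5] PP\NP   >
          [3,4] "often" : (PP\NP)/PP
          [4,5] "ate" : PP
        [5,6] "a" : PP\(PP\NP)
  [6,7] "built" : PP

[0,1] NP  lex  "that"
[0,1] PP/(PP\NP)  >T
[1,2] PP\NP  lex  "near"
[0,2] PP  >  k=1
[2,3] ((S/PP)\PP)/PP  lex  "on"
[3,4] (PP\NP)/PP  lex  "often"
[4,5] PP  lex  "ate"
[3,5] PP\NP  >  k=4
[5,6] PP\(PP\NP)  lex  "a"
[3,6] PP  <  k=5
[2,6] (S/PP)\PP  >  k=3
[0,6] S/PP  <  k=2
[6,7] PP  lex  "built"
[0,7] S  >  k=6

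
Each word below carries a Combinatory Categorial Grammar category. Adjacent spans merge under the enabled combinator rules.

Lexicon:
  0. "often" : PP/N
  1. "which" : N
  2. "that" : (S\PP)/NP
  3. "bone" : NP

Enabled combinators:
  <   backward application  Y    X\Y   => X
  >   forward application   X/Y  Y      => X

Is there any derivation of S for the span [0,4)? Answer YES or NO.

[0,4] S   <
  [0,2] PP   >
    [0,1] "often" : PP/N
    [1,2] "which" : N
  [2,4] S\PP   >
    [2,3] "that" : (S\PP)/NP
    [3,4] "bone" : NP

YES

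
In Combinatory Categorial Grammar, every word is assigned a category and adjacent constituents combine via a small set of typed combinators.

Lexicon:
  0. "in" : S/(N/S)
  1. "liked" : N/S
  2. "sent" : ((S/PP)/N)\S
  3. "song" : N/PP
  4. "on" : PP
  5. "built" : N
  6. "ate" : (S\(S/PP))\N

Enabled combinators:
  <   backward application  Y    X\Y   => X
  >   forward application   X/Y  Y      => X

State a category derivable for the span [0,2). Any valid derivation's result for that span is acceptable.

S

[0,7] S   <
  [0,5] S/PP   >
    [0,3] (S/PP)/N   <
      [0,2] S   >
        [0,1] "in" : S/(N/S)
        [1,2] "liked" : N/S
      [2,3] "sent" : ((S/PP)/N)\S
    [3,5] N   >
      [3,4] "song" : N/PP
      [4,5] "on" : PP
  [5,7] S\(S/PP)   <
    [5,6] "built" : N
    [6,7] "ate" : (S\(S/PP))\N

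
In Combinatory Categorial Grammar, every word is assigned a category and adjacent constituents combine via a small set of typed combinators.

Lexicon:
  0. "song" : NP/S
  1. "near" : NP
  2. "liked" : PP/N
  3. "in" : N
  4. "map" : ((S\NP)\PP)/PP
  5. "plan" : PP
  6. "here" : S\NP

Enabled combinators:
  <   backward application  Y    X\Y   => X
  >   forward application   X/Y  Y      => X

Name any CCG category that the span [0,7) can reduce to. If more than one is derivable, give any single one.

S

[0,7] S   <
  [0,6] NP   >
    [0,1] "song" : NP/S
    [1,6] S   <
      [1,2] "near" : NP
      [2,6] S\NP   <
        [2,4] PP   >
          [2,3] "liked" : PP/N
          [3,4] "in" : N
        [4,6] (S\NP)\PP   >
          [4,5] "map" : ((S\NP)\PP)/PP
          [5,6] "plan" : PP
  [6,7] "here" : S\NP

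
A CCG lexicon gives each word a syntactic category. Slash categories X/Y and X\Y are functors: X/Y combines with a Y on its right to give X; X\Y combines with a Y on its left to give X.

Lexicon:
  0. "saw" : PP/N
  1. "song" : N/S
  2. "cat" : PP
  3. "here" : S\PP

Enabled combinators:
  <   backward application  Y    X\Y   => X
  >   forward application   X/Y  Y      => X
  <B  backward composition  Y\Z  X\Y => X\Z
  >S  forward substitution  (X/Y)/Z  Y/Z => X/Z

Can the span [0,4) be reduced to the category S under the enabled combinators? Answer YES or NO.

NO

PP/N N/S PP S\PP
CKY chart[0,4] = {PP}; S ∉ chart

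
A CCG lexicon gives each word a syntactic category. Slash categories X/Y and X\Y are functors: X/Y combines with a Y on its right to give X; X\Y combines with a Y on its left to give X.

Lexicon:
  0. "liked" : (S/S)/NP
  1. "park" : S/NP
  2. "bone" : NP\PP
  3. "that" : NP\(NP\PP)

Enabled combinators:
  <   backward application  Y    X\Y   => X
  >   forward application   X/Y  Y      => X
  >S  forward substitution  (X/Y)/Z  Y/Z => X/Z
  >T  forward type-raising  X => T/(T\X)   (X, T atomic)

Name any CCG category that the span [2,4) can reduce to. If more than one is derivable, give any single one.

NP

[0,4] S   >
  [0,2] S/NP   >S
    [0,1] "liked" : (S/S)/NP
    [1,2] "park" : S/NP
  [2,4] NP   <
    [2,3] "bone" : NP\PP
    [3,4] "that" : NP\(NP\PP)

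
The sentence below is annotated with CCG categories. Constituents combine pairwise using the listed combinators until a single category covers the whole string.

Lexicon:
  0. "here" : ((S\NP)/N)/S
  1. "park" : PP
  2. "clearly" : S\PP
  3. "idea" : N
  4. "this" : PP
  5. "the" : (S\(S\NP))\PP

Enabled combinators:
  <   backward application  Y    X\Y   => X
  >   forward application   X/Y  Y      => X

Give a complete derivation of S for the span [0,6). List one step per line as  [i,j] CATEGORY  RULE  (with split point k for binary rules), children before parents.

[0,6] S   <
  [0,4] S\NP   >
    [0,3] (S\NP)/N   >
      [0,1] "here" : ((S\NP)/N)/S
      [1,3] S   <
        [1,2] "park" : PP
        [2,3] "clearly" : S\PP
    [3,4] "idea" : N
  [4,6] S\(S\NP)   <
    [4,5] "this" : PP
    [5,6] "the" : (S\(S\NP))\PP

[0,1] ((S\NP)/N)/S  lex  "here"
[1,2] PP  lex  "park"
[2,3] S\PP  lex  "clearly"
[1,3] S  <  k=2
[0,3] (S\NP)/N  >  k=1
[3,4] N  lex  "idea"
[0,4] S\NP  >  k=3
[4,5] PP  lex  "this"
[5,6] (S\(S\NP))\PP  lex  "the"
[4,6] S\(S\NP)  <  k=5
[0,6] S  <  k=4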